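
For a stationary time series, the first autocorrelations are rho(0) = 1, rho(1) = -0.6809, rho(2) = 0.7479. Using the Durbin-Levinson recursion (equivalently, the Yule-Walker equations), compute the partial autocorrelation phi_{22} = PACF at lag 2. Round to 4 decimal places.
\phi_{22} = 0.5300

The PACF at lag k is phi_{kk}, the last component of the solution
to the Yule-Walker system G_k phi = r_k where
  (G_k)_{ij} = rho(|i - j|), (r_k)_i = rho(i), i,j = 1..k.
Equivalently, Durbin-Levinson gives phi_{kk} iteratively:
  phi_{11} = rho(1)
  phi_{kk} = [rho(k) - sum_{j=1..k-1} phi_{k-1,j} rho(k-j)]
            / [1 - sum_{j=1..k-1} phi_{k-1,j} rho(j)],
  phi_{k,j} = phi_{k-1,j} - phi_{kk} phi_{k-1,k-j},  j = 1..k-1.
Step k = 1:
  phi_11 = rho(1) = -0.6809.
Step k = 2:
  phi_22 = [rho(2) - phi_11 rho(1)] / [1 - phi_11 rho(1)] = [0.7479 - (-0.6809)(-0.6809)] / [1 - (-0.6809)(-0.6809)]
         = 0.28427519 / 0.53637519 = 0.53.
Therefore phi_{22} = 0.5300.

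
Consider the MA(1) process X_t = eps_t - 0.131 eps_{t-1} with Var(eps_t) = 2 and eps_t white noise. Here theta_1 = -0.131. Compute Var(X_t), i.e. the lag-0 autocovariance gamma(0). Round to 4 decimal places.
\gamma(0) = 2.0343

For an MA(q) process X_t = eps_t + sum_i theta_i eps_{t-i} with
Var(eps_t) = sigma^2, the variance is
  gamma(0) = sigma^2 * (1 + sum_i theta_i^2).
  sum_i theta_i^2 = (-0.131)^2 = 0.017161.
  gamma(0) = 2 * (1 + 0.017161) = 2 * 1.017161 = 2.034322, which rounds to 2.0343.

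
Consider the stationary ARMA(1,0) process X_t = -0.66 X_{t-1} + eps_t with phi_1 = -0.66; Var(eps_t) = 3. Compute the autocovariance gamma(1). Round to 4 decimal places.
\gamma(1) = -3.5082

Multiply the model equation by X_{t-k} and take expectations. With theta_0 = psi_0 = 1 and psi_j the MA(infinity) weights, this gives
  gamma(k) - sum_i phi_i gamma(k-i) = c_k,
  c_k = sigma^2 * sum_{j=k..q} theta_j psi_{j-k}   (c_k = 0 for k > q),
using gamma(-m) = gamma(m).
Pure AR (q = 0): c_0 = sigma^2 = 3, c_k = 0 for k >= 1.
Equations for k = 0 and k = 1 (AR order 1):
  gamma(0) = phi_1 gamma(1) + c_0
  gamma(1) = phi_1 gamma(0) + c_1
Substituting the second into the first: gamma(0) (1 - phi_1^2) = c_0 + phi_1 c_1, so
  gamma(0) = c_0 / (1 - phi_1^2) = 3 / (1 - (-0.66)^2) = 3 / 0.5644 = 5.315379.
  gamma(1) = phi_1 gamma(0) = (-0.66)(5.315379) = -3.50815.
Therefore gamma(1) = -3.5082 (to 4 decimal places).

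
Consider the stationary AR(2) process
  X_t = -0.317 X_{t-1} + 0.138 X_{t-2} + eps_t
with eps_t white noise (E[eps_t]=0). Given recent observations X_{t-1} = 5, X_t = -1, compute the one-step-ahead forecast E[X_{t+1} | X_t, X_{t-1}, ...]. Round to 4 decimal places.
E[X_{t+1} \mid \mathcal F_t] = 1.0070

For an AR(p) model X_t = c + sum_i phi_i X_{t-i} + eps_t, the
one-step-ahead conditional mean is
  E[X_{t+1} | X_t, ...] = c + sum_i phi_i X_{t+1-i}.
Substitute known values:
  E[X_{t+1} | ...] = (-0.317) * (-1) + (0.138) * (5)
                   = 1.0070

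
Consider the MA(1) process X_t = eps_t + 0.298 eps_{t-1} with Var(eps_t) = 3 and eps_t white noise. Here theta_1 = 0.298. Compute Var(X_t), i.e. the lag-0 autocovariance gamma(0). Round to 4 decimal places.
\gamma(0) = 3.2664

For an MA(q) process X_t = eps_t + sum_i theta_i eps_{t-i} with
Var(eps_t) = sigma^2, the variance is
  gamma(0) = sigma^2 * (1 + sum_i theta_i^2).
  sum_i theta_i^2 = (0.298)^2 = 0.088804.
  gamma(0) = 3 * (1 + 0.088804) = 3 * 1.088804 = 3.266412, which rounds to 3.2664.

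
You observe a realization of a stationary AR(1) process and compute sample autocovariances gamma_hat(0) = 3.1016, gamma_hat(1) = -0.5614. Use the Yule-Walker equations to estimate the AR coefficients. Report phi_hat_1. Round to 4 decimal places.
\hat\phi_{1} = -0.1810

The Yule-Walker equations for an AR(p) process read, in matrix form,
  Gamma_p phi = r_p,   with   (Gamma_p)_{ij} = gamma(|i - j|),
                       (r_p)_i = gamma(i),   i,j = 1..p.
Substitute the sample gammas (Toeplitz matrix and right-hand side of size 1):
  Gamma_p = [[3.1016]]
  r_p     = [-0.5614]
With p = 1 this is the single equation gamma(0) phi_1 = gamma(1):
  phi_hat_1 = gamma(1) / gamma(0) = -0.5614 / 3.1016 = -0.1810.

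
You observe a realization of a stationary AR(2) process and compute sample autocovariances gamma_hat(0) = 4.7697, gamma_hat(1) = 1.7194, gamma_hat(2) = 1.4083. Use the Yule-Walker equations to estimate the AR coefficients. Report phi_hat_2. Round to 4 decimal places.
\hat\phi_{2} = 0.1900

The Yule-Walker equations for an AR(p) process read, in matrix form,
  Gamma_p phi = r_p,   with   (Gamma_p)_{ij} = gamma(|i - j|),
                       (r_p)_i = gamma(i),   i,j = 1..p.
Substitute the sample gammas (Toeplitz matrix and right-hand side of size 2):
  Gamma_p = [[4.7697, 1.7194], [1.7194, 4.7697]]
  r_p     = [1.7194, 1.4083]
Written out:
  4.7697 phi_1 + 1.7194 phi_2 = 1.7194
  1.7194 phi_1 + 4.7697 phi_2 = 1.4083
Solve by Cramer's rule:
  det = gamma(0)^2 - gamma(1)^2 = (4.7697)^2 - (1.7194)^2 = 22.75003809 - 2.95633636 = 19.79370173
  phi_hat_1 = [gamma(1) gamma(0) - gamma(1) gamma(2)] / det = [(1.7194)(4.7697) - (1.7194)(1.4083)] / 19.79370173 = 5.77959116 / 19.79370173 = 0.292
  phi_hat_2 = [gamma(0) gamma(2) - gamma(1)^2] / det = [(4.7697)(1.4083) - (1.7194)^2] / 19.79370173 = 3.76083215 / 19.79370173 = 0.19
So phi_hat = [0.2920, 0.1900].
Therefore phi_hat_2 = 0.1900.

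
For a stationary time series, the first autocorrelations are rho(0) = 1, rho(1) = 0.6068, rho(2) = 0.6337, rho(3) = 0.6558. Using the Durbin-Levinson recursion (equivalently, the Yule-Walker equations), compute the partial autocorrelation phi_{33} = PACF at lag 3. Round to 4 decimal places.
\phi_{33} = 0.3419

The PACF at lag k is phi_{kk}, the last component of the solution
to the Yule-Walker system G_k phi = r_k where
  (G_k)_{ij} = rho(|i - j|), (r_k)_i = rho(i), i,j = 1..k.
Equivalently, Durbin-Levinson gives phi_{kk} iteratively:
  phi_{11} = rho(1)
  phi_{kk} = [rho(k) - sum_{j=1..k-1} phi_{k-1,j} rho(k-j)]
            / [1 - sum_{j=1..k-1} phi_{k-1,j} rho(j)],
  phi_{k,j} = phi_{k-1,j} - phi_{kk} phi_{k-1,k-j},  j = 1..k-1.
Step k = 1:
  phi_11 = rho(1) = 0.6068.
Step k = 2:
  phi_22 = [rho(2) - phi_11 rho(1)] / [1 - phi_11 rho(1)] = [0.6337 - (0.6068)(0.6068)] / [1 - (0.6068)(0.6068)]
         = 0.26549376 / 0.63179376 = 0.420222.
  Update: phi_21 = phi_11 - phi_22 phi_11 = 0.6068 - (0.420222)(0.6068) = 0.351809.
Step k = 3:
  phi_33 = [rho(3) - phi_21 rho(2) - phi_22 rho(1)] / [1 - phi_21 rho(1) - phi_22 rho(2)]
    numerator   = 0.6558 - (0.351809)(0.6337) - (0.420222)(0.6068) = 0.1778677
    denominator = 1 - (0.351809)(0.6068) - (0.420222)(0.6337) = 0.52022739
  phi_33 = 0.1778677 / 0.52022739 = 0.3419.
Therefore phi_{33} = 0.3419.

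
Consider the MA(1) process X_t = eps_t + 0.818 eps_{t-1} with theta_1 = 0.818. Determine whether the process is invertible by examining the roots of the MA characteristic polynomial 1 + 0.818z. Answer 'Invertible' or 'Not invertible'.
\text{Invertible}

The MA(q) characteristic polynomial is P(z) = 1 + 0.818z.
Invertibility requires all roots to lie outside the unit circle, i.e. |z| > 1 for every root.
This is linear in z: 1 + (0.818) z = 0  =>  z = -1/(0.818) = -1.222494,  |z| = 1.222494.
Moduli of all roots: 1.2225.
All moduli strictly greater than 1? Yes.
Verdict: Invertible.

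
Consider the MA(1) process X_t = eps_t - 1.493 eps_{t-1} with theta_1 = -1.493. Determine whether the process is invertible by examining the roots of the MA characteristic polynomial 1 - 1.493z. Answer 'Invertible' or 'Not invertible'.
\text{Not invertible}

The MA(q) characteristic polynomial is P(z) = 1 - 1.493z.
Invertibility requires all roots to lie outside the unit circle, i.e. |z| > 1 for every root.
This is linear in z: 1 + (-1.493) z = 0  =>  z = -1/(-1.493) = 0.669792,  |z| = 0.669792.
Moduli of all roots: 0.6698.
All moduli strictly greater than 1? No.
Verdict: Not invertible.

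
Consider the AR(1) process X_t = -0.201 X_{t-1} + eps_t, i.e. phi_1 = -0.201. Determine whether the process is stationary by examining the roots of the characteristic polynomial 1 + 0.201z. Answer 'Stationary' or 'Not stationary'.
\text{Stationary}

The AR(p) characteristic polynomial is P(z) = 1 + 0.201z.
Stationarity requires all roots to lie outside the unit circle, i.e. |z| > 1 for every root.
This is linear in z: 1 + (0.201) z = 0  =>  z = -1/(0.201) = -4.975124,  |z| = 4.975124.
Moduli of all roots: 4.9751.
All moduli strictly greater than 1? Yes.
Verdict: Stationary.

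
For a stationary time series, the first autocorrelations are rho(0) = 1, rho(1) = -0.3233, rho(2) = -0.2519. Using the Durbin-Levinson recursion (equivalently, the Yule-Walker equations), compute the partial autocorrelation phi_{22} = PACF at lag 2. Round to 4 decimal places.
\phi_{22} = -0.3980

The PACF at lag k is phi_{kk}, the last component of the solution
to the Yule-Walker system G_k phi = r_k where
  (G_k)_{ij} = rho(|i - j|), (r_k)_i = rho(i), i,j = 1..k.
Equivalently, Durbin-Levinson gives phi_{kk} iteratively:
  phi_{11} = rho(1)
  phi_{kk} = [rho(k) - sum_{j=1..k-1} phi_{k-1,j} rho(k-j)]
            / [1 - sum_{j=1..k-1} phi_{k-1,j} rho(j)],
  phi_{k,j} = phi_{k-1,j} - phi_{kk} phi_{k-1,k-j},  j = 1..k-1.
Step k = 1:
  phi_11 = rho(1) = -0.3233.
Step k = 2:
  phi_22 = [rho(2) - phi_11 rho(1)] / [1 - phi_11 rho(1)] = [-0.2519 - (-0.3233)(-0.3233)] / [1 - (-0.3233)(-0.3233)]
         = -0.35642289 / 0.89547711 = -0.398.
Therefore phi_{22} = -0.3980.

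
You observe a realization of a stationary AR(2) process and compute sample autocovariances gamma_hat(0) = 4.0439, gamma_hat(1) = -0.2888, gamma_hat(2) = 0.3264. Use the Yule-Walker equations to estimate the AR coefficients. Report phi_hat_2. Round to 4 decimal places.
\hat\phi_{2} = 0.0760

The Yule-Walker equations for an AR(p) process read, in matrix form,
  Gamma_p phi = r_p,   with   (Gamma_p)_{ij} = gamma(|i - j|),
                       (r_p)_i = gamma(i),   i,j = 1..p.
Substitute the sample gammas (Toeplitz matrix and right-hand side of size 2):
  Gamma_p = [[4.0439, -0.2888], [-0.2888, 4.0439]]
  r_p     = [-0.2888, 0.3264]
Written out:
  4.0439 phi_1 - 0.2888 phi_2 = -0.2888
  -0.2888 phi_1 + 4.0439 phi_2 = 0.3264
Solve by Cramer's rule:
  det = gamma(0)^2 - gamma(1)^2 = (4.0439)^2 - (-0.2888)^2 = 16.35312721 - 0.08340544 = 16.26972177
  phi_hat_1 = [gamma(1) gamma(0) - gamma(1) gamma(2)] / det = [(-0.2888)(4.0439) - (-0.2888)(0.3264)] / 16.26972177 = -1.073614 / 16.26972177 = -0.066
  phi_hat_2 = [gamma(0) gamma(2) - gamma(1)^2] / det = [(4.0439)(0.3264) - (-0.2888)^2] / 16.26972177 = 1.23652352 / 16.26972177 = 0.076
So phi_hat = [-0.0660, 0.0760].
Therefore phi_hat_2 = 0.0760.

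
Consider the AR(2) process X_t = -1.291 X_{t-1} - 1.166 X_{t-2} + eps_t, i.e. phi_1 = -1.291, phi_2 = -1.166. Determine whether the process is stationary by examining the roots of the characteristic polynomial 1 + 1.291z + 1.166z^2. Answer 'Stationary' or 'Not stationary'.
\text{Not stationary}

The AR(p) characteristic polynomial is P(z) = 1 + 1.291z + 1.166z^2.
Stationarity requires all roots to lie outside the unit circle, i.e. |z| > 1 for every root.
Set 1 + (1.291) z + (1.166) z^2 = 0, i.e. a z^2 + b z + c = 0 with a = 1.166, b = 1.291, c = 1.
Discriminant D = b^2 - 4ac = (1.291)^2 - 4*(1.166)*1 = 1.666681 - (4.664) = -2.997319.
D < 0, so the roots are the complex-conjugate pair z = (-b +/- i sqrt(-D)) / (2a) = -0.5536 +/- 0.7424i.
For a conjugate pair |z|^2 = z * conj(z) = (product of roots) = c/a = 1/(1.166) = 0.857633, so |z| = sqrt(0.857633) = 0.9261 for both roots.
Moduli of all roots: 0.9261, 0.9261.
All moduli strictly greater than 1? No.
Verdict: Not stationary.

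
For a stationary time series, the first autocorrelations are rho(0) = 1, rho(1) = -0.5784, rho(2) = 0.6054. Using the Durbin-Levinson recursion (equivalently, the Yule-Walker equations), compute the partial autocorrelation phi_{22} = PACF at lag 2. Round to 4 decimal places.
\phi_{22} = 0.4070

The PACF at lag k is phi_{kk}, the last component of the solution
to the Yule-Walker system G_k phi = r_k where
  (G_k)_{ij} = rho(|i - j|), (r_k)_i = rho(i), i,j = 1..k.
Equivalently, Durbin-Levinson gives phi_{kk} iteratively:
  phi_{11} = rho(1)
  phi_{kk} = [rho(k) - sum_{j=1..k-1} phi_{k-1,j} rho(k-j)]
            / [1 - sum_{j=1..k-1} phi_{k-1,j} rho(j)],
  phi_{k,j} = phi_{k-1,j} - phi_{kk} phi_{k-1,k-j},  j = 1..k-1.
Step k = 1:
  phi_11 = rho(1) = -0.5784.
Step k = 2:
  phi_22 = [rho(2) - phi_11 rho(1)] / [1 - phi_11 rho(1)] = [0.6054 - (-0.5784)(-0.5784)] / [1 - (-0.5784)(-0.5784)]
         = 0.27085344 / 0.66545344 = 0.407.
Therefore phi_{22} = 0.4070.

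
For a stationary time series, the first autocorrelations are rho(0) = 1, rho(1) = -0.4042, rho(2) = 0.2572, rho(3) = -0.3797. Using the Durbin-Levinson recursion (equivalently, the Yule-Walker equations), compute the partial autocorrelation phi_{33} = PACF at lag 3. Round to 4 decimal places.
\phi_{33} = -0.2930

The PACF at lag k is phi_{kk}, the last component of the solution
to the Yule-Walker system G_k phi = r_k where
  (G_k)_{ij} = rho(|i - j|), (r_k)_i = rho(i), i,j = 1..k.
Equivalently, Durbin-Levinson gives phi_{kk} iteratively:
  phi_{11} = rho(1)
  phi_{kk} = [rho(k) - sum_{j=1..k-1} phi_{k-1,j} rho(k-j)]
            / [1 - sum_{j=1..k-1} phi_{k-1,j} rho(j)],
  phi_{k,j} = phi_{k-1,j} - phi_{kk} phi_{k-1,k-j},  j = 1..k-1.
Step k = 1:
  phi_11 = rho(1) = -0.4042.
Step k = 2:
  phi_22 = [rho(2) - phi_11 rho(1)] / [1 - phi_11 rho(1)] = [0.2572 - (-0.4042)(-0.4042)] / [1 - (-0.4042)(-0.4042)]
         = 0.09382236 / 0.83662236 = 0.112144.
  Update: phi_21 = phi_11 - phi_22 phi_11 = -0.4042 - (0.112144)(-0.4042) = -0.358871.
Step k = 3:
  phi_33 = [rho(3) - phi_21 rho(2) - phi_22 rho(1)] / [1 - phi_21 rho(1) - phi_22 rho(2)]
    numerator   = -0.3797 - (-0.358871)(0.2572) - (0.112144)(-0.4042) = -0.24206961
    denominator = 1 - (-0.358871)(-0.4042) - (0.112144)(0.2572) = 0.82610072
  phi_33 = -0.24206961 / 0.82610072 = -0.293.
Therefore phi_{33} = -0.2930.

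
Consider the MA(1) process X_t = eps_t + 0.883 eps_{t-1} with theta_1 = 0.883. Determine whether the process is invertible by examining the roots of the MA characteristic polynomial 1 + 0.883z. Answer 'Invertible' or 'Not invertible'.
\text{Invertible}

The MA(q) characteristic polynomial is P(z) = 1 + 0.883z.
Invertibility requires all roots to lie outside the unit circle, i.e. |z| > 1 for every root.
This is linear in z: 1 + (0.883) z = 0  =>  z = -1/(0.883) = -1.132503,  |z| = 1.132503.
Moduli of all roots: 1.1325.
All moduli strictly greater than 1? Yes.
Verdict: Invertible.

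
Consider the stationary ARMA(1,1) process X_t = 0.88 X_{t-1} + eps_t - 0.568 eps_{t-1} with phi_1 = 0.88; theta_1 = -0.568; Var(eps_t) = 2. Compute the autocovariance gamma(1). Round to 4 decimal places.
\gamma(1) = 1.3834

Multiply the model equation by X_{t-k} and take expectations. With theta_0 = psi_0 = 1 and psi_j the MA(infinity) weights, this gives
  gamma(k) - sum_i phi_i gamma(k-i) = c_k,
  c_k = sigma^2 * sum_{j=k..q} theta_j psi_{j-k}   (c_k = 0 for k > q),
using gamma(-m) = gamma(m).
psi-weights needed (psi_j = theta_j + sum_i phi_i psi_{j-i}):
  psi_1 = theta_1 + phi_1 = -0.568 + (0.88) = 0.312
Right-hand sides:
  c_0 = sigma^2 (1 + theta_1 psi_1) = 2 * (1 + (-0.568)(0.312)) = 2 * 0.822784 = 1.645568
  c_1 = sigma^2 theta_1 = 2 * (-0.568) = -1.136
  c_2 = 0
Equations for k = 0 and k = 1 (AR order 1):
  gamma(0) = phi_1 gamma(1) + c_0
  gamma(1) = phi_1 gamma(0) + c_1
Substituting the second into the first: gamma(0) (1 - phi_1^2) = c_0 + phi_1 c_1, so
  gamma(0) = (c_0 + phi_1 c_1) / (1 - phi_1^2) = (1.645568 + (0.88)(-1.136)) / (1 - (0.88)^2) = 0.645888 / 0.2256 = 2.862979.
  gamma(1) = phi_1 gamma(0) + c_1 = (0.88)(2.862979) + (-1.136) = 1.383421.
Therefore gamma(1) = 1.3834 (to 4 decimal places).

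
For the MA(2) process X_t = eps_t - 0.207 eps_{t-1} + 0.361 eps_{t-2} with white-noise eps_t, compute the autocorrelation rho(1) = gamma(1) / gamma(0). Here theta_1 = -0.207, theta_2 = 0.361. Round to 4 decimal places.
\rho(1) = -0.2401

For an MA(q) process with theta_0 = 1, the autocovariance is
  gamma(k) = sigma^2 * sum_{i=0..q-k} theta_i * theta_{i+k},
and rho(k) = gamma(k) / gamma(0). Sigma^2 cancels.
  numerator   = (1)*(-0.207) + (-0.207)*(0.361) = -0.281727.
  denominator = (1)^2 + (-0.207)^2 + (0.361)^2 = 1.17317.
  rho(1) = -0.281727 / 1.17317 = -0.2401.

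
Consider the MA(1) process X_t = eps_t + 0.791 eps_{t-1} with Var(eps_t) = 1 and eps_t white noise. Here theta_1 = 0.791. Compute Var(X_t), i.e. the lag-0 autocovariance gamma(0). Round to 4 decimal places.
\gamma(0) = 1.6257

For an MA(q) process X_t = eps_t + sum_i theta_i eps_{t-i} with
Var(eps_t) = sigma^2, the variance is
  gamma(0) = sigma^2 * (1 + sum_i theta_i^2).
  sum_i theta_i^2 = (0.791)^2 = 0.625681.
  gamma(0) = 1 * (1 + 0.625681) = 1 * 1.625681 = 1.625681, which rounds to 1.6257.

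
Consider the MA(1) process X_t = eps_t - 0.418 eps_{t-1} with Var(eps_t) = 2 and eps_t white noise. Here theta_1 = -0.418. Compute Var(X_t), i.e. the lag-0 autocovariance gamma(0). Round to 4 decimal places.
\gamma(0) = 2.3494

For an MA(q) process X_t = eps_t + sum_i theta_i eps_{t-i} with
Var(eps_t) = sigma^2, the variance is
  gamma(0) = sigma^2 * (1 + sum_i theta_i^2).
  sum_i theta_i^2 = (-0.418)^2 = 0.174724.
  gamma(0) = 2 * (1 + 0.174724) = 2 * 1.174724 = 2.349448, which rounds to 2.3494.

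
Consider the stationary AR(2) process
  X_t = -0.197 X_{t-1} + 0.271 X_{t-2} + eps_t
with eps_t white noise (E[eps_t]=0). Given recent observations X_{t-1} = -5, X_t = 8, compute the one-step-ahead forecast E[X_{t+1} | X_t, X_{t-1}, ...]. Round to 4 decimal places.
E[X_{t+1} \mid \mathcal F_t] = -2.9310

For an AR(p) model X_t = c + sum_i phi_i X_{t-i} + eps_t, the
one-step-ahead conditional mean is
  E[X_{t+1} | X_t, ...] = c + sum_i phi_i X_{t+1-i}.
Substitute known values:
  E[X_{t+1} | ...] = (-0.197) * (8) + (0.271) * (-5)
                   = -2.9310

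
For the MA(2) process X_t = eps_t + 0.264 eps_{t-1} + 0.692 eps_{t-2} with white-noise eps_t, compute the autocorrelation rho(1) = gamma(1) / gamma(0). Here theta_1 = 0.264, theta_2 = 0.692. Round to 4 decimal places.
\rho(1) = 0.2885

For an MA(q) process with theta_0 = 1, the autocovariance is
  gamma(k) = sigma^2 * sum_{i=0..q-k} theta_i * theta_{i+k},
and rho(k) = gamma(k) / gamma(0). Sigma^2 cancels.
  numerator   = (1)*(0.264) + (0.264)*(0.692) = 0.446688.
  denominator = (1)^2 + (0.264)^2 + (0.692)^2 = 1.54856.
  rho(1) = 0.446688 / 1.54856 = 0.2885.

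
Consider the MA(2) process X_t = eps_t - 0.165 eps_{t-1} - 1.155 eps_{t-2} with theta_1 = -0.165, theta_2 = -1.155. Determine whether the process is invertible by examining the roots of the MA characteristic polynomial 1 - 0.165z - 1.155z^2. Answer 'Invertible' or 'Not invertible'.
\text{Not invertible}

The MA(q) characteristic polynomial is P(z) = 1 - 0.165z - 1.155z^2.
Invertibility requires all roots to lie outside the unit circle, i.e. |z| > 1 for every root.
Set 1 + (-0.165) z + (-1.155) z^2 = 0, i.e. a z^2 + b z + c = 0 with a = -1.155, b = -0.165, c = 1.
Discriminant D = b^2 - 4ac = (-0.165)^2 - 4*(-1.155)*1 = 0.027225 - (-4.62) = 4.647225.
D >= 0, so the roots are real: z = (-b +/- sqrt(D)) / (2a) = (0.165 +/- 2.155742) / (-2.31).
  z_1 = (0.165 + 2.155742) / (-2.31) = -1.0047,   |z_1| = 1.0047.
  z_2 = (0.165 - 2.155742) / (-2.31) = 0.8618,   |z_2| = 0.8618.
Moduli of all roots: 1.0047, 0.8618.
All moduli strictly greater than 1? No.
Verdict: Not invertible.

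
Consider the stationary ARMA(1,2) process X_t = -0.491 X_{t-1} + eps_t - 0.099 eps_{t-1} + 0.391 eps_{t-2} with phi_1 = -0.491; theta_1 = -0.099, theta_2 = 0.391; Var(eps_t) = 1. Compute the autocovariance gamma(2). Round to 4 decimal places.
\gamma(2) = 1.0251

Multiply the model equation by X_{t-k} and take expectations. With theta_0 = psi_0 = 1 and psi_j the MA(infinity) weights, this gives
  gamma(k) - sum_i phi_i gamma(k-i) = c_k,
  c_k = sigma^2 * sum_{j=k..q} theta_j psi_{j-k}   (c_k = 0 for k > q),
using gamma(-m) = gamma(m).
psi-weights needed (psi_j = theta_j + sum_i phi_i psi_{j-i}):
  psi_1 = theta_1 + phi_1 = -0.099 + (-0.491) = -0.59
  psi_2 = theta_2 + phi_1 psi_1 = 0.391 + (-0.491)(-0.59) = 0.68069
Right-hand sides:
  c_0 = sigma^2 (1 + theta_1 psi_1 + theta_2 psi_2) = 1 * (1 + (-0.099)(-0.59) + (0.391)(0.68069)) = 1 * 1.32456 = 1.32456
  c_1 = sigma^2 (theta_1 + theta_2 psi_1) = 1 * (-0.099 + (0.391)(-0.59)) = -0.32969
  c_2 = sigma^2 theta_2 = 1 * (0.391) = 0.391
Equations for k = 0 and k = 1 (AR order 1):
  gamma(0) = phi_1 gamma(1) + c_0
  gamma(1) = phi_1 gamma(0) + c_1
Substituting the second into the first: gamma(0) (1 - phi_1^2) = c_0 + phi_1 c_1, so
  gamma(0) = (c_0 + phi_1 c_1) / (1 - phi_1^2) = (1.32456 + (-0.491)(-0.32969)) / (1 - (-0.491)^2) = 1.486438 / 0.758919 = 1.958625.
  gamma(1) = phi_1 gamma(0) + c_1 = (-0.491)(1.958625) + (-0.32969) = -1.291375.
For k = 2: gamma(2) = phi_1 gamma(1) + c_2
  = (-0.491)(-1.291375) + (0.391) = 1.025065.
Therefore gamma(2) = 1.0251 (to 4 decimal places).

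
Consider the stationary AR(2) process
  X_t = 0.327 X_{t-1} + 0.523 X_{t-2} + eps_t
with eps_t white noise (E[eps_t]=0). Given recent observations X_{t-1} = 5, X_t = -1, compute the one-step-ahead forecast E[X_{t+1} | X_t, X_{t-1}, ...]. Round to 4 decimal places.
E[X_{t+1} \mid \mathcal F_t] = 2.2880

For an AR(p) model X_t = c + sum_i phi_i X_{t-i} + eps_t, the
one-step-ahead conditional mean is
  E[X_{t+1} | X_t, ...] = c + sum_i phi_i X_{t+1-i}.
Substitute known values:
  E[X_{t+1} | ...] = (0.327) * (-1) + (0.523) * (5)
                   = 2.2880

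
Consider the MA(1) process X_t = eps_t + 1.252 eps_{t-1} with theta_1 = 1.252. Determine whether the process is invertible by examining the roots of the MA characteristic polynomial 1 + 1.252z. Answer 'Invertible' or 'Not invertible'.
\text{Not invertible}

The MA(q) characteristic polynomial is P(z) = 1 + 1.252z.
Invertibility requires all roots to lie outside the unit circle, i.e. |z| > 1 for every root.
This is linear in z: 1 + (1.252) z = 0  =>  z = -1/(1.252) = -0.798722,  |z| = 0.798722.
Moduli of all roots: 0.7987.
All moduli strictly greater than 1? No.
Verdict: Not invertible.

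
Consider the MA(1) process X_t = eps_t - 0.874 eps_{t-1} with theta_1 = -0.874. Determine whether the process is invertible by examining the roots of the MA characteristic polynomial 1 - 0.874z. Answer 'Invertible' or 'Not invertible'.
\text{Invertible}

The MA(q) characteristic polynomial is P(z) = 1 - 0.874z.
Invertibility requires all roots to lie outside the unit circle, i.e. |z| > 1 for every root.
This is linear in z: 1 + (-0.874) z = 0  =>  z = -1/(-0.874) = 1.144165,  |z| = 1.144165.
Moduli of all roots: 1.1442.
All moduli strictly greater than 1? Yes.
Verdict: Invertible.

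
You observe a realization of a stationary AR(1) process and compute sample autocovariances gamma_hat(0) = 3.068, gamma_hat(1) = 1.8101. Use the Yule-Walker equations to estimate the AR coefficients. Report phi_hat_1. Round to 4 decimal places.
\hat\phi_{1} = 0.5900

The Yule-Walker equations for an AR(p) process read, in matrix form,
  Gamma_p phi = r_p,   with   (Gamma_p)_{ij} = gamma(|i - j|),
                       (r_p)_i = gamma(i),   i,j = 1..p.
Substitute the sample gammas (Toeplitz matrix and right-hand side of size 1):
  Gamma_p = [[3.068]]
  r_p     = [1.8101]
With p = 1 this is the single equation gamma(0) phi_1 = gamma(1):
  phi_hat_1 = gamma(1) / gamma(0) = 1.8101 / 3.068 = 0.5900.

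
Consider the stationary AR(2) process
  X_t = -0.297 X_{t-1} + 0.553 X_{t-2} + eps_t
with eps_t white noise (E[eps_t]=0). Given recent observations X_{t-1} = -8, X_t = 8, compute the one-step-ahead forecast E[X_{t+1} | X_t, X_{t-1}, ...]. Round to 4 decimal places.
E[X_{t+1} \mid \mathcal F_t] = -6.8000

For an AR(p) model X_t = c + sum_i phi_i X_{t-i} + eps_t, the
one-step-ahead conditional mean is
  E[X_{t+1} | X_t, ...] = c + sum_i phi_i X_{t+1-i}.
Substitute known values:
  E[X_{t+1} | ...] = (-0.297) * (8) + (0.553) * (-8)
                   = -6.8000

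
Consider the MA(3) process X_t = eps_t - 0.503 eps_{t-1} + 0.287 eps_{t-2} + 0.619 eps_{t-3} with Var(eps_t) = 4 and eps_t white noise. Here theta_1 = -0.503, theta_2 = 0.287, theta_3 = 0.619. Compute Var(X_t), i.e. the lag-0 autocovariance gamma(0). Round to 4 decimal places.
\gamma(0) = 6.8742

For an MA(q) process X_t = eps_t + sum_i theta_i eps_{t-i} with
Var(eps_t) = sigma^2, the variance is
  gamma(0) = sigma^2 * (1 + sum_i theta_i^2).
  sum_i theta_i^2 = (-0.503)^2 + (0.287)^2 + (0.619)^2 = 0.253009 + 0.082369 + 0.383161 = 0.718539.
  gamma(0) = 4 * (1 + 0.718539) = 4 * 1.718539 = 6.874156, which rounds to 6.8742.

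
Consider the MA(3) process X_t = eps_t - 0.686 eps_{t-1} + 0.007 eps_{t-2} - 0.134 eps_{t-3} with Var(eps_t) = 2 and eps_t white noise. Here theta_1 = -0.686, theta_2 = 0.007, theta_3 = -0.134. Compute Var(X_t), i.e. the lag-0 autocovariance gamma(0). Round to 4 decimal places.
\gamma(0) = 2.9772

For an MA(q) process X_t = eps_t + sum_i theta_i eps_{t-i} with
Var(eps_t) = sigma^2, the variance is
  gamma(0) = sigma^2 * (1 + sum_i theta_i^2).
  sum_i theta_i^2 = (-0.686)^2 + (0.007)^2 + (-0.134)^2 = 0.470596 + 0.000049 + 0.017956 = 0.488601.
  gamma(0) = 2 * (1 + 0.488601) = 2 * 1.488601 = 2.977202, which rounds to 2.9772.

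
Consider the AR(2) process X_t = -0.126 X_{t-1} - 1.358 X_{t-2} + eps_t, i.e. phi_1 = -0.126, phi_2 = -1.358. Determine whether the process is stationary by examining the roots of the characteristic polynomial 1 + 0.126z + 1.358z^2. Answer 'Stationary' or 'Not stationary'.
\text{Not stationary}

The AR(p) characteristic polynomial is P(z) = 1 + 0.126z + 1.358z^2.
Stationarity requires all roots to lie outside the unit circle, i.e. |z| > 1 for every root.
Set 1 + (0.126) z + (1.358) z^2 = 0, i.e. a z^2 + b z + c = 0 with a = 1.358, b = 0.126, c = 1.
Discriminant D = b^2 - 4ac = (0.126)^2 - 4*(1.358)*1 = 0.015876 - (5.432) = -5.416124.
D < 0, so the roots are the complex-conjugate pair z = (-b +/- i sqrt(-D)) / (2a) = -0.0464 +/- 0.8569i.
For a conjugate pair |z|^2 = z * conj(z) = (product of roots) = c/a = 1/(1.358) = 0.736377, so |z| = sqrt(0.736377) = 0.8581 for both roots.
Moduli of all roots: 0.8581, 0.8581.
All moduli strictly greater than 1? No.
Verdict: Not stationary.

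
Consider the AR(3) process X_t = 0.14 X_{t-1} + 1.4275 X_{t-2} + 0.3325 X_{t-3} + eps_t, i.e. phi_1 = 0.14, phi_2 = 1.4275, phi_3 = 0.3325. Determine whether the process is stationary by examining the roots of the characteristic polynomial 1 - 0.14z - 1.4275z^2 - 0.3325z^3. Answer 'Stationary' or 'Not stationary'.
\text{Not stationary}

The AR(p) characteristic polynomial is P(z) = 1 - 0.14z - 1.4275z^2 - 0.3325z^3.
Stationarity requires all roots to lie outside the unit circle, i.e. |z| > 1 for every root.
Degree 3: look for a simple real root z0 first, then factor out (1 - z/z0) and solve the remaining quadratic.
Testing z0 = -4: P(-4) = 1 + (-0.14)(-4) + (-1.4275)(-4)^2 + (-0.3325)(-4)^3
  = 1 + (0.56) + (-22.84) + (21.28) = 0.  So z_0 = -4 is a root, |z_0| = 4.
Divide out the factor (1 + 0.25 z) = (1 - z/z0) (since 1/z0 = -0.25):
  P(z) = (1 + 0.25 z)(1 + (-0.39) z + (-1.33) z^2)
  [check: z-coef -0.39 - (-0.25) = -0.14; z^2-coef -1.33 - (-0.25)(-0.39) = -1.4275; z^3-coef -(-0.25)(-1.33) = -0.3325.]
Remaining roots from the quadratic factor 1 + (-0.39) z + (-1.33) z^2:
  Set 1 + (-0.39) z + (-1.33) z^2 = 0, i.e. a z^2 + b z + c = 0 with a = -1.33, b = -0.39, c = 1.
  Discriminant D = b^2 - 4ac = (-0.39)^2 - 4*(-1.33)*1 = 0.1521 - (-5.32) = 5.4721.
  D >= 0, so the roots are real: z = (-b +/- sqrt(D)) / (2a) = (0.39 +/- 2.339252) / (-2.66).
    z_1 = (0.39 + 2.339252) / (-2.66) = -1.026,   |z_1| = 1.026.
    z_2 = (0.39 - 2.339252) / (-2.66) = 0.7328,   |z_2| = 0.7328.
Moduli of all roots: 4.0000, 1.0260, 0.7328.
All moduli strictly greater than 1? No.
Verdict: Not stationary.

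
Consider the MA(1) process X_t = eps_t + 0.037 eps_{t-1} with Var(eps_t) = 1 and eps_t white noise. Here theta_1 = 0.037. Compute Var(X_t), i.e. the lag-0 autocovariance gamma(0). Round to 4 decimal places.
\gamma(0) = 1.0014

For an MA(q) process X_t = eps_t + sum_i theta_i eps_{t-i} with
Var(eps_t) = sigma^2, the variance is
  gamma(0) = sigma^2 * (1 + sum_i theta_i^2).
  sum_i theta_i^2 = (0.037)^2 = 0.001369.
  gamma(0) = 1 * (1 + 0.001369) = 1 * 1.001369 = 1.001369, which rounds to 1.0014.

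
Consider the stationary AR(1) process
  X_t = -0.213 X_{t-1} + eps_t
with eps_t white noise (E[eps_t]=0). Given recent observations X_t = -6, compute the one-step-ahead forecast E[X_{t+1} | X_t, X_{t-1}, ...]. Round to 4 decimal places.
E[X_{t+1} \mid \mathcal F_t] = 1.2780

For an AR(p) model X_t = c + sum_i phi_i X_{t-i} + eps_t, the
one-step-ahead conditional mean is
  E[X_{t+1} | X_t, ...] = c + sum_i phi_i X_{t+1-i}.
Substitute known values:
  E[X_{t+1} | ...] = (-0.213) * (-6)
                   = 1.2780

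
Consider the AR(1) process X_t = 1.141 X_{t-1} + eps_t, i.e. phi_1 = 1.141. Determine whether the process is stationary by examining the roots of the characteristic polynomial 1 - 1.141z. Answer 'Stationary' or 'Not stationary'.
\text{Not stationary}

The AR(p) characteristic polynomial is P(z) = 1 - 1.141z.
Stationarity requires all roots to lie outside the unit circle, i.e. |z| > 1 for every root.
This is linear in z: 1 + (-1.141) z = 0  =>  z = -1/(-1.141) = 0.876424,  |z| = 0.876424.
Moduli of all roots: 0.8764.
All moduli strictly greater than 1? No.
Verdict: Not stationary.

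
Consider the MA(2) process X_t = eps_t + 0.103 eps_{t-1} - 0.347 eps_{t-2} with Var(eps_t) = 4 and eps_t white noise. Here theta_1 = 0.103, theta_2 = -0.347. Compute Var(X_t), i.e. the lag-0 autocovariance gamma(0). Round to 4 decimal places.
\gamma(0) = 4.5241

For an MA(q) process X_t = eps_t + sum_i theta_i eps_{t-i} with
Var(eps_t) = sigma^2, the variance is
  gamma(0) = sigma^2 * (1 + sum_i theta_i^2).
  sum_i theta_i^2 = (0.103)^2 + (-0.347)^2 = 0.010609 + 0.120409 = 0.131018.
  gamma(0) = 4 * (1 + 0.131018) = 4 * 1.131018 = 4.524072, which rounds to 4.5241.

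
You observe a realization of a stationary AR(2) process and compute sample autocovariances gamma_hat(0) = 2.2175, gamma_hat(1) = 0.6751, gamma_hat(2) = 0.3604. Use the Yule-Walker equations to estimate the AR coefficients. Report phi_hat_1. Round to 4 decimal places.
\hat\phi_{1} = 0.2810

The Yule-Walker equations for an AR(p) process read, in matrix form,
  Gamma_p phi = r_p,   with   (Gamma_p)_{ij} = gamma(|i - j|),
                       (r_p)_i = gamma(i),   i,j = 1..p.
Substitute the sample gammas (Toeplitz matrix and right-hand side of size 2):
  Gamma_p = [[2.2175, 0.6751], [0.6751, 2.2175]]
  r_p     = [0.6751, 0.3604]
Written out:
  2.2175 phi_1 + 0.6751 phi_2 = 0.6751
  0.6751 phi_1 + 2.2175 phi_2 = 0.3604
Solve by Cramer's rule:
  det = gamma(0)^2 - gamma(1)^2 = (2.2175)^2 - (0.6751)^2 = 4.91730625 - 0.45576001 = 4.46154624
  phi_hat_1 = [gamma(1) gamma(0) - gamma(1) gamma(2)] / det = [(0.6751)(2.2175) - (0.6751)(0.3604)] / 4.46154624 = 1.25372821 / 4.46154624 = 0.281
  phi_hat_2 = [gamma(0) gamma(2) - gamma(1)^2] / det = [(2.2175)(0.3604) - (0.6751)^2] / 4.46154624 = 0.34342699 / 4.46154624 = 0.077
So phi_hat = [0.2810, 0.0770].
Therefore phi_hat_1 = 0.2810.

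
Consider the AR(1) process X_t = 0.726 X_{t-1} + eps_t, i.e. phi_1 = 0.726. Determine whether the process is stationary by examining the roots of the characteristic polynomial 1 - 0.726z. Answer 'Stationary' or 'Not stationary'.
\text{Stationary}

The AR(p) characteristic polynomial is P(z) = 1 - 0.726z.
Stationarity requires all roots to lie outside the unit circle, i.e. |z| > 1 for every root.
This is linear in z: 1 + (-0.726) z = 0  =>  z = -1/(-0.726) = 1.37741,  |z| = 1.37741.
Moduli of all roots: 1.3774.
All moduli strictly greater than 1? Yes.
Verdict: Stationary.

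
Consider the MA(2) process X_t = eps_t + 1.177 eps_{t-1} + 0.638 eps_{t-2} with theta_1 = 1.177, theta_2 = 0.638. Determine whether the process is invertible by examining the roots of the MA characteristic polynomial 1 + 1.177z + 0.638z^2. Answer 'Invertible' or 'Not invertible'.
\text{Invertible}

The MA(q) characteristic polynomial is P(z) = 1 + 1.177z + 0.638z^2.
Invertibility requires all roots to lie outside the unit circle, i.e. |z| > 1 for every root.
Set 1 + (1.177) z + (0.638) z^2 = 0, i.e. a z^2 + b z + c = 0 with a = 0.638, b = 1.177, c = 1.
Discriminant D = b^2 - 4ac = (1.177)^2 - 4*(0.638)*1 = 1.385329 - (2.552) = -1.166671.
D < 0, so the roots are the complex-conjugate pair z = (-b +/- i sqrt(-D)) / (2a) = -0.9224 +/- 0.8465i.
For a conjugate pair |z|^2 = z * conj(z) = (product of roots) = c/a = 1/(0.638) = 1.567398, so |z| = sqrt(1.567398) = 1.252 for both roots.
Moduli of all roots: 1.2520, 1.2520.
All moduli strictly greater than 1? Yes.
Verdict: Invertible.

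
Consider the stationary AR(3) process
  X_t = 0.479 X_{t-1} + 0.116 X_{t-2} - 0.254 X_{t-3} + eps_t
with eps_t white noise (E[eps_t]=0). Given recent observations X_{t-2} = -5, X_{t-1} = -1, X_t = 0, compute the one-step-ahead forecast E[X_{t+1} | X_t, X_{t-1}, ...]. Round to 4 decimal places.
E[X_{t+1} \mid \mathcal F_t] = 1.1540

For an AR(p) model X_t = c + sum_i phi_i X_{t-i} + eps_t, the
one-step-ahead conditional mean is
  E[X_{t+1} | X_t, ...] = c + sum_i phi_i X_{t+1-i}.
Substitute known values:
  E[X_{t+1} | ...] = (0.479) * (0) + (0.116) * (-1) + (-0.254) * (-5)
                   = 1.1540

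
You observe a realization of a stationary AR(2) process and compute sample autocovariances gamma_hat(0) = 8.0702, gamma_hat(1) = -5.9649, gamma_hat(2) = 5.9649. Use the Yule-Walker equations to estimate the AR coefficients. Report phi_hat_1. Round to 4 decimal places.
\hat\phi_{1} = -0.4250

The Yule-Walker equations for an AR(p) process read, in matrix form,
  Gamma_p phi = r_p,   with   (Gamma_p)_{ij} = gamma(|i - j|),
                       (r_p)_i = gamma(i),   i,j = 1..p.
Substitute the sample gammas (Toeplitz matrix and right-hand side of size 2):
  Gamma_p = [[8.0702, -5.9649], [-5.9649, 8.0702]]
  r_p     = [-5.9649, 5.9649]
Written out:
  8.0702 phi_1 - 5.9649 phi_2 = -5.9649
  -5.9649 phi_1 + 8.0702 phi_2 = 5.9649
Solve by Cramer's rule:
  det = gamma(0)^2 - gamma(1)^2 = (8.0702)^2 - (-5.9649)^2 = 65.12812804 - 35.58003201 = 29.54809603
  phi_hat_1 = [gamma(1) gamma(0) - gamma(1) gamma(2)] / det = [(-5.9649)(8.0702) - (-5.9649)(5.9649)] / 29.54809603 = -12.55790397 / 29.54809603 = -0.425
  phi_hat_2 = [gamma(0) gamma(2) - gamma(1)^2] / det = [(8.0702)(5.9649) - (-5.9649)^2] / 29.54809603 = 12.55790397 / 29.54809603 = 0.425
So phi_hat = [-0.4250, 0.4250].
Therefore phi_hat_1 = -0.4250.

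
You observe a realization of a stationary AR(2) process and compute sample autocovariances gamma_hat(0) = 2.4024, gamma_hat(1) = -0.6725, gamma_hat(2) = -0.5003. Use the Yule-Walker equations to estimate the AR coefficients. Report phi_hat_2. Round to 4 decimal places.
\hat\phi_{2} = -0.3110

The Yule-Walker equations for an AR(p) process read, in matrix form,
  Gamma_p phi = r_p,   with   (Gamma_p)_{ij} = gamma(|i - j|),
                       (r_p)_i = gamma(i),   i,j = 1..p.
Substitute the sample gammas (Toeplitz matrix and right-hand side of size 2):
  Gamma_p = [[2.4024, -0.6725], [-0.6725, 2.4024]]
  r_p     = [-0.6725, -0.5003]
Written out:
  2.4024 phi_1 - 0.6725 phi_2 = -0.6725
  -0.6725 phi_1 + 2.4024 phi_2 = -0.5003
Solve by Cramer's rule:
  det = gamma(0)^2 - gamma(1)^2 = (2.4024)^2 - (-0.6725)^2 = 5.77152576 - 0.45225625 = 5.31926951
  phi_hat_1 = [gamma(1) gamma(0) - gamma(1) gamma(2)] / det = [(-0.6725)(2.4024) - (-0.6725)(-0.5003)] / 5.31926951 = -1.95206575 / 5.31926951 = -0.367
  phi_hat_2 = [gamma(0) gamma(2) - gamma(1)^2] / det = [(2.4024)(-0.5003) - (-0.6725)^2] / 5.31926951 = -1.65417697 / 5.31926951 = -0.311
So phi_hat = [-0.3670, -0.3110].
Therefore phi_hat_2 = -0.3110.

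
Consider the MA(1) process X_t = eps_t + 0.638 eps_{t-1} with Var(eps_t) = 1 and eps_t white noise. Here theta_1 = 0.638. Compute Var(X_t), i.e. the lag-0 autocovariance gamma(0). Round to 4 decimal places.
\gamma(0) = 1.4070

For an MA(q) process X_t = eps_t + sum_i theta_i eps_{t-i} with
Var(eps_t) = sigma^2, the variance is
  gamma(0) = sigma^2 * (1 + sum_i theta_i^2).
  sum_i theta_i^2 = (0.638)^2 = 0.407044.
  gamma(0) = 1 * (1 + 0.407044) = 1 * 1.407044 = 1.407044, which rounds to 1.4070.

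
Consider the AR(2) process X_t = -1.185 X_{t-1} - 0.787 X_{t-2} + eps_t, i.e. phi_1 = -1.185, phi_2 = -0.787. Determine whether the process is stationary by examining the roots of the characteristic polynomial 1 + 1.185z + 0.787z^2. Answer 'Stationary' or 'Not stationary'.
\text{Stationary}

The AR(p) characteristic polynomial is P(z) = 1 + 1.185z + 0.787z^2.
Stationarity requires all roots to lie outside the unit circle, i.e. |z| > 1 for every root.
Set 1 + (1.185) z + (0.787) z^2 = 0, i.e. a z^2 + b z + c = 0 with a = 0.787, b = 1.185, c = 1.
Discriminant D = b^2 - 4ac = (1.185)^2 - 4*(0.787)*1 = 1.404225 - (3.148) = -1.743775.
D < 0, so the roots are the complex-conjugate pair z = (-b +/- i sqrt(-D)) / (2a) = -0.7529 +/- 0.839i.
For a conjugate pair |z|^2 = z * conj(z) = (product of roots) = c/a = 1/(0.787) = 1.270648, so |z| = sqrt(1.270648) = 1.1272 for both roots.
Moduli of all roots: 1.1272, 1.1272.
All moduli strictly greater than 1? Yes.
Verdict: Stationary.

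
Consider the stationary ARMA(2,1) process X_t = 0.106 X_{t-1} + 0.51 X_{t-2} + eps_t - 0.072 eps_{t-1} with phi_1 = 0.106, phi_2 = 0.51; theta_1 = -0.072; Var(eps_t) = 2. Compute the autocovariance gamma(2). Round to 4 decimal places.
\gamma(2) = 1.4409

Multiply the model equation by X_{t-k} and take expectations. With theta_0 = psi_0 = 1 and psi_j the MA(infinity) weights, this gives
  gamma(k) - sum_i phi_i gamma(k-i) = c_k,
  c_k = sigma^2 * sum_{j=k..q} theta_j psi_{j-k}   (c_k = 0 for k > q),
using gamma(-m) = gamma(m).
psi-weights needed (psi_j = theta_j + sum_i phi_i psi_{j-i}):
  psi_1 = theta_1 + phi_1 = -0.072 + (0.106) = 0.034
Right-hand sides:
  c_0 = sigma^2 (1 + theta_1 psi_1) = 2 * (1 + (-0.072)(0.034)) = 2 * 0.997552 = 1.995104
  c_1 = sigma^2 theta_1 = 2 * (-0.072) = -0.144
  c_2 = 0
Equations for k = 0, 1, 2 (AR order 2, c_2 = 0):
  (E0) gamma(0) = phi_1 gamma(1) + phi_2 gamma(2) + c_0
  (E1) gamma(1) = phi_1 gamma(0) + phi_2 gamma(1) + c_1
  (E2) gamma(2) = phi_1 gamma(1) + phi_2 gamma(0)
From (E1): gamma(1) = A gamma(0) + B with
  A = phi_1 / (1 - phi_2) = 0.106 / 0.49 = 0.216327,   B = c_1 / (1 - phi_2) = -0.144 / 0.49 = -0.293878.
Insert (E2) into (E0): gamma(0) (1 - phi_2^2) = phi_1 (1 + phi_2) gamma(1) + c_0.
  phi_1 (1 + phi_2) = (0.106)(1.51) = 0.16006,   1 - phi_2^2 = 0.7399.
Replace gamma(1) by A gamma(0) + B and collect gamma(0):
  gamma(0) [0.7399 - (0.16006)(0.216327)] = (0.16006)(-0.293878) + 1.995104
  gamma(0) * 0.705275 = 1.948066
  gamma(0) = 1.948066 / 0.705275 = 2.762138.
  gamma(1) = A gamma(0) + B = (0.216327)(2.762138) + (-0.293878) = 0.303646.
  gamma(2) = phi_1 gamma(1) + phi_2 gamma(0) = (0.106)(0.303646) + (0.51)(2.762138) = 1.440877.
Therefore gamma(2) = 1.4409 (to 4 decimal places).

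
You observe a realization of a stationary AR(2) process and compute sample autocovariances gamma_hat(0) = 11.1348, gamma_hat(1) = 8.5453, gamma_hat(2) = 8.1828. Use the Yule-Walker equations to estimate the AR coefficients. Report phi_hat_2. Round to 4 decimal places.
\hat\phi_{2} = 0.3550

The Yule-Walker equations for an AR(p) process read, in matrix form,
  Gamma_p phi = r_p,   with   (Gamma_p)_{ij} = gamma(|i - j|),
                       (r_p)_i = gamma(i),   i,j = 1..p.
Substitute the sample gammas (Toeplitz matrix and right-hand side of size 2):
  Gamma_p = [[11.1348, 8.5453], [8.5453, 11.1348]]
  r_p     = [8.5453, 8.1828]
Written out:
  11.1348 phi_1 + 8.5453 phi_2 = 8.5453
  8.5453 phi_1 + 11.1348 phi_2 = 8.1828
Solve by Cramer's rule:
  det = gamma(0)^2 - gamma(1)^2 = (11.1348)^2 - (8.5453)^2 = 123.98377104 - 73.02215209 = 50.96161895
  phi_hat_1 = [gamma(1) gamma(0) - gamma(1) gamma(2)] / det = [(8.5453)(11.1348) - (8.5453)(8.1828)] / 50.96161895 = 25.2257256 / 50.96161895 = 0.495
  phi_hat_2 = [gamma(0) gamma(2) - gamma(1)^2] / det = [(11.1348)(8.1828) - (8.5453)^2] / 50.96161895 = 18.09168935 / 50.96161895 = 0.355
So phi_hat = [0.4950, 0.3550].
Therefore phi_hat_2 = 0.3550.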